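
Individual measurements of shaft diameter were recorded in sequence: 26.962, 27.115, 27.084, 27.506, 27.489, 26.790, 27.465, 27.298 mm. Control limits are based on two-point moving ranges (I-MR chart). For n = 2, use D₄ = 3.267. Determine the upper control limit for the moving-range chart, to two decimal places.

1.01

Moving ranges: 0.153, 0.031, 0.422, 0.017, 0.699, 0.675, 0.167; M̄R̄ = 2.1640 / 7 = 0.3091
UCL_MR = D₄·M̄R̄ = 3.267 × 0.3091 = 1.0100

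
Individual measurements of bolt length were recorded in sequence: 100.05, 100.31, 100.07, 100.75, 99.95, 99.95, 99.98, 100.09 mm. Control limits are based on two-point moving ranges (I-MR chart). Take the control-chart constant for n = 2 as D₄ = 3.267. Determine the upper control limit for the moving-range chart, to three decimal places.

Moving ranges: 0.26, 0.24, 0.68, 0.80, 0.00, 0.03, 0.11; M̄R̄ = 2.1200 / 7 = 0.3029
UCL_MR = D₄·M̄R̄ = 3.267 × 0.3029 = 0.9894

0.989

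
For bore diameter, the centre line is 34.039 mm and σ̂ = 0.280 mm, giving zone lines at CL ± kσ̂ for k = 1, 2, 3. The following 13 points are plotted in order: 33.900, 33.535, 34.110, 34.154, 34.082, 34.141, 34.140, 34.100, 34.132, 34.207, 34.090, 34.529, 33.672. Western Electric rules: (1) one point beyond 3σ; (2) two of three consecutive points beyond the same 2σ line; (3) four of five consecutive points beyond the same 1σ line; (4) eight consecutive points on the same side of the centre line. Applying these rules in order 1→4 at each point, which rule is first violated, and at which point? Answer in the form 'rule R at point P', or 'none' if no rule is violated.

rule 4 at point 10

Zone of each point (C = within 1σ̂, B = 1σ̂–2σ̂, A = 2σ̂–3σ̂, * = beyond 3σ̂; sign = side of CL): 1:-C, 2:-B, 3:+C, 4:+C, 5:+C, 6:+C, 7:+C, 8:+C, 9:+C, 10:+C, 11:+C, 12:+B, 13:-B
Rule 4 (eight consecutive points on the same side of the centre line) is satisfied at point 10.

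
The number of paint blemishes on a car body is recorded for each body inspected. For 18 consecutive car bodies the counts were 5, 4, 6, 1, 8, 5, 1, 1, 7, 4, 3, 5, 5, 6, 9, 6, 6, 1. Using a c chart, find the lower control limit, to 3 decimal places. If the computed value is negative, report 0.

c̄ = (5 + 4 + 6 + 1 + 8 + 5 + 1 + 1 + 7 + 4 + 3 + 5 + 5 + 6 + 9 + 6 + 6 + 1) / 18 = 83 / 18 = 4.6111
LCL = c̄ − 3√c̄ = 4.6111 − 3 × 2.1473 = -1.8309 → 0 (cannot be negative)

0.000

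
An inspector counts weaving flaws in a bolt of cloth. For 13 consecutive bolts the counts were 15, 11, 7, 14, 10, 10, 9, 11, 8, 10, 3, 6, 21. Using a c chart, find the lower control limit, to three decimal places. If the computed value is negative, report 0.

0.717

c̄ = (15 + 11 + 7 + 14 + 10 + 10 + 9 + 11 + 8 + 10 + 3 + 6 + 21) / 13 = 135 / 13 = 10.3846
LCL = c̄ − 3√c̄ = 10.3846 − 3 × 3.2225 = 0.7171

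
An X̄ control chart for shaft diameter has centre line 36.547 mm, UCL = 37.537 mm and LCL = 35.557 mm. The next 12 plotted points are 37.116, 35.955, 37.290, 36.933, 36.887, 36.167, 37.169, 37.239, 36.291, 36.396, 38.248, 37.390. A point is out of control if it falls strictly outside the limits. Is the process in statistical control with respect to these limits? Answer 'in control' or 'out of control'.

Compare each point to [35.557, 37.537]: sample 11 = 38.248 > UCL.

out of control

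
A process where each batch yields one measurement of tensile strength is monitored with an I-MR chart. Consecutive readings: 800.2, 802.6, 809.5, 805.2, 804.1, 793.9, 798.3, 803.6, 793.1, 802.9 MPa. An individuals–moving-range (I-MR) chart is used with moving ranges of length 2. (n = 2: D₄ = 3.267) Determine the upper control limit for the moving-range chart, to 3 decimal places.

19.929

Moving ranges: 2.4, 6.9, 4.3, 1.1, 10.2, 4.4, 5.3, 10.5, 9.8; M̄R̄ = 54.9000 / 9 = 6.1000
UCL_MR = D₄·M̄R̄ = 3.267 × 6.1000 = 19.9287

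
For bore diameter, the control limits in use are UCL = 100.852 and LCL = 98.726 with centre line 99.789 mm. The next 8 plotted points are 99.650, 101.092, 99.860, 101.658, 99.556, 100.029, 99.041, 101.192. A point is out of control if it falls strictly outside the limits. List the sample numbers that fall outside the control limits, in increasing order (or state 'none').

Compare each point to [98.726, 100.852]: sample 2 = 101.092 > UCL; sample 4 = 101.658 > UCL; sample 8 = 101.192 > UCL.

2, 4, 8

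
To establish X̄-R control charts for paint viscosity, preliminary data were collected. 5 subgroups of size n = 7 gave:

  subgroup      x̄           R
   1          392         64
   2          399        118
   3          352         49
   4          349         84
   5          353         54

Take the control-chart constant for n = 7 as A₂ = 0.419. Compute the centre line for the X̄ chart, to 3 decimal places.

X̄̄ = (392 + 399 + 352 + 349 + 353) / 5 = 1845.0000 / 5 = 369.0000
CL = X̄̄ = 369.0000

369.000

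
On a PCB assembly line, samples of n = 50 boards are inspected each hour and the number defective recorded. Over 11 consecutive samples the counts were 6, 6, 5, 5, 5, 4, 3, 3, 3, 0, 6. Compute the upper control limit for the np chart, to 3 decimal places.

p̄ = Σdᵢ / (k·n) = 46 / (11 × 50) = 0.08364
UCL = np̄ + 3·√(np̄(1−p̄)) = 4.1818 + 3 × √(4.1818×0.91636) = 4.1818 + 3 × 1.9576 = 10.0545

10.055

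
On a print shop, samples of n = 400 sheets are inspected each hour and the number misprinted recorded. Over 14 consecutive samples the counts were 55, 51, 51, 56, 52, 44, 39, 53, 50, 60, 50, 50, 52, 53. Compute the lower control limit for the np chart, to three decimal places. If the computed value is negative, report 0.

31.107

p̄ = Σdᵢ / (k·n) = 716 / (14 × 400) = 0.12786
LCL = np̄ − 3·√(np̄(1−p̄)) = 51.1429 − 3 × 6.6786 = 31.1070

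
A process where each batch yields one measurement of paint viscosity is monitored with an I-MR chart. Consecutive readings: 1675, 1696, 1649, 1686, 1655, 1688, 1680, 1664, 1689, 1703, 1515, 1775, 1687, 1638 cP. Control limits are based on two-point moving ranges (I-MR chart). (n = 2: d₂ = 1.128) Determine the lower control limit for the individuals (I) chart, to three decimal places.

X̄ = (1675 + 1696 + 1649 + 1686 + 1655 + 1688 + 1680 + 1664 + 1689 + 1703 + 1515 + 1775 + 1687 + 1638) / 14 = 1671.4286
Moving ranges: 21, 47, 37, 31, 33, 8, 16, 25, 14, 188, 260, 88, 49; M̄R̄ = 817.0000 / 13 = 62.8462
LCL = X̄ − 3·M̄R̄/d₂ = 1671.4286 − 3 × 62.8462 / 1.128 = 1504.2845

1504.285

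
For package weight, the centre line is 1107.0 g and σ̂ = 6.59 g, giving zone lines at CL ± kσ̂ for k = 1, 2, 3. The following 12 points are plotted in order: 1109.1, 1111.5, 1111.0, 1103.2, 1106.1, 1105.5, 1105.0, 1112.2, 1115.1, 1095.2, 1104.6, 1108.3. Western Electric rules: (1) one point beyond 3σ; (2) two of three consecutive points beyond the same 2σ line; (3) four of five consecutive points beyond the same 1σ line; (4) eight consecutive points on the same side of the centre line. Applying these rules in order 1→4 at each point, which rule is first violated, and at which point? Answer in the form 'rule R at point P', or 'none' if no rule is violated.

Zone of each point (C = within 1σ̂, B = 1σ̂–2σ̂, A = 2σ̂–3σ̂, * = beyond 3σ̂; sign = side of CL): 1:+C, 2:+C, 3:+C, 4:-C, 5:-C, 6:-C, 7:-C, 8:+C, 9:+B, 10:-B, 11:-C, 12:+C
No rule fires across all 12 points.

none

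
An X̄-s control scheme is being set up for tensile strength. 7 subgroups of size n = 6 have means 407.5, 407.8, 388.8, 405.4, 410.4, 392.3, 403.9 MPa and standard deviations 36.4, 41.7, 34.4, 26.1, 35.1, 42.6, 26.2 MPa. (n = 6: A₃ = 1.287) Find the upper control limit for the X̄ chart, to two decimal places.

446.89

X̄̄ = (407.5 + 407.8 + 388.8 + 405.4 + 410.4 + 392.3 + 403.9) / 7 = 402.3000
s̄ = (36.4 + 41.7 + 34.4 + 26.1 + 35.1 + 42.6 + 26.2) / 7 = 34.6429
UCL = X̄̄ + A₃·s̄ = 402.3000 + 1.287 × 34.6429 = 446.8854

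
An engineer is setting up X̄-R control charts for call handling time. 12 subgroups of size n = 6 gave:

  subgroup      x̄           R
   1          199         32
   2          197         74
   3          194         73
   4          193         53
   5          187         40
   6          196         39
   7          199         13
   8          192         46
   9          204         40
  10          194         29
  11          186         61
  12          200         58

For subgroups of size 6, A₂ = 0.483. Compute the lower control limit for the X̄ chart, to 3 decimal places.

X̄̄ = (199 + 197 + 194 + 193 + 187 + 196 + 199 + 192 + 204 + 194 + 186 + 200) / 12 = 2341.0000 / 12 = 195.0833
R̄ = (32 + 74 + 73 + 53 + 40 + 39 + 13 + 46 + 40 + 29 + 61 + 58) / 12 = 558.0000 / 12 = 46.5000
LCL = X̄̄ − A₂·R̄ = 195.0833 − 0.483 × 46.5000 = 172.6238

172.624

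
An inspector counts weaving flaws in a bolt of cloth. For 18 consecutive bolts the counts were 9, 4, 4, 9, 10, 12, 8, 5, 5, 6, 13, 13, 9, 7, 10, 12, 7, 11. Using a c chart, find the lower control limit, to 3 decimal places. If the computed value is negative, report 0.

0.000

c̄ = (9 + 4 + 4 + 9 + 10 + 12 + 8 + 5 + 5 + 6 + 13 + 13 + 9 + 7 + 10 + 12 + 7 + 11) / 18 = 154 / 18 = 8.5556
LCL = c̄ − 3√c̄ = 8.5556 − 3 × 2.9250 = -0.2194 → 0 (cannot be negative)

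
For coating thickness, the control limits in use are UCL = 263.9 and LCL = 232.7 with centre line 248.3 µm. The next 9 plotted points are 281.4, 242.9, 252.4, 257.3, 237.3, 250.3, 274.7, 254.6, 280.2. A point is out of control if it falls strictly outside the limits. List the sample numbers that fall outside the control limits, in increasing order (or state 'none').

1, 7, 9

Compare each point to [232.7, 263.9]: sample 1 = 281.4 > UCL; sample 7 = 274.7 > UCL; sample 9 = 280.2 > UCL.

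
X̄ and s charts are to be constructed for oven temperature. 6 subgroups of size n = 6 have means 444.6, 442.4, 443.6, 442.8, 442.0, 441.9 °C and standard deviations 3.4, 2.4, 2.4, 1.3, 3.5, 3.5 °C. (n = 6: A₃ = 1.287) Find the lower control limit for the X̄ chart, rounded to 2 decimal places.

X̄̄ = (444.6 + 442.4 + 443.6 + 442.8 + 442.0 + 441.9) / 6 = 442.8833
s̄ = (3.4 + 2.4 + 2.4 + 1.3 + 3.5 + 3.5) / 6 = 2.7500
LCL = X̄̄ − A₃·s̄ = 442.8833 − 1.287 × 2.7500 = 439.3441

439.34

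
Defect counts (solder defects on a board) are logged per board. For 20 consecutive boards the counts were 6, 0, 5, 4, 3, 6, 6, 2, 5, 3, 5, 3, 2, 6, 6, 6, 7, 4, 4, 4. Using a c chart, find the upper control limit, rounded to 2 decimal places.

c̄ = (6 + 0 + 5 + 4 + 3 + 6 + 6 + 2 + 5 + 3 + 5 + 3 + 2 + 6 + 6 + 6 + 7 + 4 + 4 + 4) / 20 = 87 / 20 = 4.3500
UCL = c̄ + 3√c̄ = 4.3500 + 3 × √4.3500 = 4.3500 + 3 × 2.0857 = 10.6070

10.61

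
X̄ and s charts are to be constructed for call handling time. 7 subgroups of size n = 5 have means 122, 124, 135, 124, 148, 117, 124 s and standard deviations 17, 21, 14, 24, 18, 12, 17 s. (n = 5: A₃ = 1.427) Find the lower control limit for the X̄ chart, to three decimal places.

102.640

X̄̄ = (122 + 124 + 135 + 124 + 148 + 117 + 124) / 7 = 127.7143
s̄ = (17 + 21 + 14 + 24 + 18 + 12 + 17) / 7 = 17.5714
LCL = X̄̄ − A₃·s̄ = 127.7143 − 1.427 × 17.5714 = 102.6399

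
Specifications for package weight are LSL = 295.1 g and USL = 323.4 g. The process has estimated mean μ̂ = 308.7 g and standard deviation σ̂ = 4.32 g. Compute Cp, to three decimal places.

Cp = (USL − LSL) / (6σ̂) = (323.4 − 295.1) / (6 × 4.32) = 28.3000 / 25.9200 = 1.0918

1.092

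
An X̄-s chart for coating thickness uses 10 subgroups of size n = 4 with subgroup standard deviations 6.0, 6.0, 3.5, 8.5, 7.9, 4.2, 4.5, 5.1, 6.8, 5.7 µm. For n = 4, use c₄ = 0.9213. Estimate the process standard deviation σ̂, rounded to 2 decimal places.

s̄ = (6.0 + 6.0 + 3.5 + 8.5 + 7.9 + 4.2 + 4.5 + 5.1 + 6.8 + 5.7) / 10 = 5.8200
σ̂ = s̄ / c₄ = 5.8200 / 0.9213 = 6.3172

6.32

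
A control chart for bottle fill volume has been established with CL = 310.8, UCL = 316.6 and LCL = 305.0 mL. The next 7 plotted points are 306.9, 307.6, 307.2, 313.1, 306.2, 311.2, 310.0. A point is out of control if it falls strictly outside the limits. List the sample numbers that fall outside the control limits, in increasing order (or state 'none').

All 7 points lie within [305.0, 316.6].

none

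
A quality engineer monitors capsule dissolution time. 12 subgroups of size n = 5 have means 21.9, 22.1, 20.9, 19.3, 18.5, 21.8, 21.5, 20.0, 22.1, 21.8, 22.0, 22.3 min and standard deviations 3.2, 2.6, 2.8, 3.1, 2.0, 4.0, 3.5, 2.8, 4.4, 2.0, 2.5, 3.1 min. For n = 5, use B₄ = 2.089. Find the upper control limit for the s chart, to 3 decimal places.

6.267

s̄ = (3.2 + 2.6 + 2.8 + 3.1 + 2.0 + 4.0 + 3.5 + 2.8 + 4.4 + 2.0 + 2.5 + 3.1) / 12 = 3.0000
UCL_s = B₄·s̄ = 2.089 × 3.0000 = 6.2670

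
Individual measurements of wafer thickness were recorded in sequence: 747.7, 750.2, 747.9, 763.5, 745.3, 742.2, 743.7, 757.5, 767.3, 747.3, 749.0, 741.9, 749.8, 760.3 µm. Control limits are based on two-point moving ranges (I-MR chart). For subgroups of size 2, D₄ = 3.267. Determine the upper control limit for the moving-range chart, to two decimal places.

28.65

Moving ranges: 2.5, 2.3, 15.6, 18.2, 3.1, 1.5, 13.8, 9.8, 20.0, 1.7, 7.1, 7.9, 10.5; M̄R̄ = 114.0000 / 13 = 8.7692
UCL_MR = D₄·M̄R̄ = 3.267 × 8.7692 = 28.6491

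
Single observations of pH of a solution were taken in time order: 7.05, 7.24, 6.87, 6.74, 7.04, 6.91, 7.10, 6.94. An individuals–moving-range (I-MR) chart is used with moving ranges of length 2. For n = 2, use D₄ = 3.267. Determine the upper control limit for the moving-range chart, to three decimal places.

Moving ranges: 0.19, 0.37, 0.13, 0.30, 0.13, 0.19, 0.16; M̄R̄ = 1.4700 / 7 = 0.2100
UCL_MR = D₄·M̄R̄ = 3.267 × 0.2100 = 0.6861

0.686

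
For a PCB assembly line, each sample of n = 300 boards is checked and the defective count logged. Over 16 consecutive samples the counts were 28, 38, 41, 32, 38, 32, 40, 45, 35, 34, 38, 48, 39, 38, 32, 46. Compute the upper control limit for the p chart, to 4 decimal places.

p̄ = Σdᵢ / (k·n) = 604 / (16 × 300) = 0.12583
UCL = p̄ + 3·√(p̄(1−p̄)/n) = 0.12583 + 3 × √(0.12583×0.87417/300) = 0.12583 + 3 × 0.01915 = 0.18328

0.1833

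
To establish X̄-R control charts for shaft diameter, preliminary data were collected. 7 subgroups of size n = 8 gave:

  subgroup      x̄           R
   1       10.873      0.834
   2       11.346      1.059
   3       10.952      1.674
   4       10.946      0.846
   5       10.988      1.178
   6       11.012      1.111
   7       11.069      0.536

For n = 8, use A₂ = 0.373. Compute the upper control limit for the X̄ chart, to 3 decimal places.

11.412

X̄̄ = (10.873 + 11.346 + 10.952 + 10.946 + 10.988 + 11.012 + 11.069) / 7 = 77.1860 / 7 = 11.0266
R̄ = (0.834 + 1.059 + 1.674 + 0.846 + 1.178 + 1.111 + 0.536) / 7 = 7.2380 / 7 = 1.0340
UCL = X̄̄ + A₂·R̄ = 11.0266 + 0.373 × 1.0340 = 11.4123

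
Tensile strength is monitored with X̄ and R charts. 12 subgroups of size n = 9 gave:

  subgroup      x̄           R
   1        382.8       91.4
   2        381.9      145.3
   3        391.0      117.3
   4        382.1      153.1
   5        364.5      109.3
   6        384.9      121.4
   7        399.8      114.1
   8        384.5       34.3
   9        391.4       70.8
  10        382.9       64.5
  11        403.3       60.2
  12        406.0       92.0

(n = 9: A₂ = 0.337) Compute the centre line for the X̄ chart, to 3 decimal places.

X̄̄ = (382.8 + 381.9 + 391.0 + 382.1 + 364.5 + 384.9 + 399.8 + 384.5 + 391.4 + 382.9 + 403.3 + 406.0) / 12 = 4655.1000 / 12 = 387.9250
CL = X̄̄ = 387.9250

387.925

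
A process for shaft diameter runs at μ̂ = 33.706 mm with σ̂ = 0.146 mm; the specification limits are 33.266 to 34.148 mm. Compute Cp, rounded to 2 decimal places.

Cp = (USL − LSL) / (6σ̂) = (34.148 − 33.266) / (6 × 0.146) = 0.8820 / 0.8760 = 1.0068

1.01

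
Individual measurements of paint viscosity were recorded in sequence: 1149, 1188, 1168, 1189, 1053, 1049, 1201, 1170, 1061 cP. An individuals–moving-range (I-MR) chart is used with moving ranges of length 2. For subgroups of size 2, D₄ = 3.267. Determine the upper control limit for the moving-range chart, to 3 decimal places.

209.088

Moving ranges: 39, 20, 21, 136, 4, 152, 31, 109; M̄R̄ = 512.0000 / 8 = 64.0000
UCL_MR = D₄·M̄R̄ = 3.267 × 64.0000 = 209.0880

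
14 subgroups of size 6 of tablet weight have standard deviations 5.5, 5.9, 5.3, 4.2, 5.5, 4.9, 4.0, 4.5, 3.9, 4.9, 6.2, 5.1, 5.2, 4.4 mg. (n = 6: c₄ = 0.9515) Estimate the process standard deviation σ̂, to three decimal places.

s̄ = (5.5 + 5.9 + 5.3 + 4.2 + 5.5 + 4.9 + 4.0 + 4.5 + 3.9 + 4.9 + 6.2 + 5.1 + 5.2 + 4.4) / 14 = 4.9643
σ̂ = s̄ / c₄ = 4.9643 / 0.9515 = 5.2173

5.217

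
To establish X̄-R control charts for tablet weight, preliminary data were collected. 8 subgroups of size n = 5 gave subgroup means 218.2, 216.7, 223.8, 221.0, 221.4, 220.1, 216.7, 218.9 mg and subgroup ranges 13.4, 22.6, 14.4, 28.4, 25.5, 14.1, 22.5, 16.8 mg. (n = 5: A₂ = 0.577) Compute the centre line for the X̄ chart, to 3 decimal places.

X̄̄ = (218.2 + 216.7 + 223.8 + 221.0 + 221.4 + 220.1 + 216.7 + 218.9) / 8 = 1756.8000 / 8 = 219.6000
CL = X̄̄ = 219.6000

219.600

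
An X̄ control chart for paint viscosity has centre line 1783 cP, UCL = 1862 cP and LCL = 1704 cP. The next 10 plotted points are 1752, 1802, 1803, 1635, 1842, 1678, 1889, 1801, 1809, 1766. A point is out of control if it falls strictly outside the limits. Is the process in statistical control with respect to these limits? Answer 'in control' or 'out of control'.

Compare each point to [1704, 1862]: sample 4 = 1635 < LCL; sample 6 = 1678 < LCL; sample 7 = 1889 > UCL.

out of control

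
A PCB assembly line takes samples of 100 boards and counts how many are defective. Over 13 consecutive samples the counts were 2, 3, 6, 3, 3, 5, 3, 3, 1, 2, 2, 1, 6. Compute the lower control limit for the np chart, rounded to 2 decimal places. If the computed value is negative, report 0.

p̄ = Σdᵢ / (k·n) = 40 / (13 × 100) = 0.03077
LCL = np̄ − 3·√(np̄(1−p̄)) = 3.0769 − 3 × 1.7269 = -2.1038 → 0 (negative, so LCL = 0)

0.00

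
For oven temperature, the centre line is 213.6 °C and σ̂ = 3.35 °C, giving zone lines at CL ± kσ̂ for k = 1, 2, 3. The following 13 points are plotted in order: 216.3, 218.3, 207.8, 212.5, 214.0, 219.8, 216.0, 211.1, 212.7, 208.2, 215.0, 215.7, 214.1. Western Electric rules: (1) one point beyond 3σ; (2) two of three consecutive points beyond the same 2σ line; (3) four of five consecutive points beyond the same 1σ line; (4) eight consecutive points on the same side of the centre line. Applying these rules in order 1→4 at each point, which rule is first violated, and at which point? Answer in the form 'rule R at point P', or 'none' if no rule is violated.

Zone of each point (C = within 1σ̂, B = 1σ̂–2σ̂, A = 2σ̂–3σ̂, * = beyond 3σ̂; sign = side of CL): 1:+C, 2:+B, 3:-B, 4:-C, 5:+C, 6:+B, 7:+C, 8:-C, 9:-C, 10:-B, 11:+C, 12:+C, 13:+C
No rule fires across all 13 points.

none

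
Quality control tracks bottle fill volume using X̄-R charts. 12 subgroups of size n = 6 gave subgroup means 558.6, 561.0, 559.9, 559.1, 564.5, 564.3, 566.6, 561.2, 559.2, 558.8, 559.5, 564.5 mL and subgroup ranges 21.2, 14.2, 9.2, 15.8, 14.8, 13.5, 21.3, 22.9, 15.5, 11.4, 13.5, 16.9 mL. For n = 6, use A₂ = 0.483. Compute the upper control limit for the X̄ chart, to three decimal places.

569.089

X̄̄ = (558.6 + 561.0 + 559.9 + 559.1 + 564.5 + 564.3 + 566.6 + 561.2 + 559.2 + 558.8 + 559.5 + 564.5) / 12 = 6737.2000 / 12 = 561.4333
R̄ = (21.2 + 14.2 + 9.2 + 15.8 + 14.8 + 13.5 + 21.3 + 22.9 + 15.5 + 11.4 + 13.5 + 16.9) / 12 = 190.2000 / 12 = 15.8500
UCL = X̄̄ + A₂·R̄ = 561.4333 + 0.483 × 15.8500 = 569.0889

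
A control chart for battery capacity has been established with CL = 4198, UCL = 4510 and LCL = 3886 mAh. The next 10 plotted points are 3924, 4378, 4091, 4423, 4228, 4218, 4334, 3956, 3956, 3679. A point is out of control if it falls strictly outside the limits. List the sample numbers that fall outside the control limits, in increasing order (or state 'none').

10

Compare each point to [3886, 4510]: sample 10 = 3679 < LCL.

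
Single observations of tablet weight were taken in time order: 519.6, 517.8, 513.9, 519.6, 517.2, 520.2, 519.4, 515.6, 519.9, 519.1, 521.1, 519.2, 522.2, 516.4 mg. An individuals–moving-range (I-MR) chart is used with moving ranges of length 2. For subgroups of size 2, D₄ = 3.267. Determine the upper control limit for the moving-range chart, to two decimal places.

9.85

Moving ranges: 1.8, 3.9, 5.7, 2.4, 3.0, 0.8, 3.8, 4.3, 0.8, 2.0, 1.9, 3.0, 5.8; M̄R̄ = 39.2000 / 13 = 3.0154
UCL_MR = D₄·M̄R̄ = 3.267 × 3.0154 = 9.8513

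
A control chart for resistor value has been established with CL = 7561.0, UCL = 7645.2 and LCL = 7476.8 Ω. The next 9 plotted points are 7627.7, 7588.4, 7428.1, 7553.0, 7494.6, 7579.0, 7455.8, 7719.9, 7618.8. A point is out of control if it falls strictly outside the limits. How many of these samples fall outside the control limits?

3

Compare each point to [7476.8, 7645.2]: sample 3 = 7428.1 < LCL; sample 7 = 7455.8 < LCL; sample 8 = 7719.9 > UCL.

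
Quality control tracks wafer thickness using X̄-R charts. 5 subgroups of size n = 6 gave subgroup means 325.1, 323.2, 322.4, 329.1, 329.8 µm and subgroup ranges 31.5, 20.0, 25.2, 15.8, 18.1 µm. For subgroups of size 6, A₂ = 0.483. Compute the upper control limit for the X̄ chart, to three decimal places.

X̄̄ = (325.1 + 323.2 + 322.4 + 329.1 + 329.8) / 5 = 1629.6000 / 5 = 325.9200
R̄ = (31.5 + 20.0 + 25.2 + 15.8 + 18.1) / 5 = 110.6000 / 5 = 22.1200
UCL = X̄̄ + A₂·R̄ = 325.9200 + 0.483 × 22.1200 = 336.6040

336.604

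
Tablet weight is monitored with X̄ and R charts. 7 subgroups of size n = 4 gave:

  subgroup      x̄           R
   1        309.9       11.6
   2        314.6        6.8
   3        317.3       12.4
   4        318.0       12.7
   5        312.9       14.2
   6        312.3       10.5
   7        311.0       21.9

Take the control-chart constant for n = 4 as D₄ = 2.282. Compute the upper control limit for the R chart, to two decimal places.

R̄ = (11.6 + 6.8 + 12.4 + 12.7 + 14.2 + 10.5 + 21.9) / 7 = 90.1000 / 7 = 12.8714
UCL_R = D₄·R̄ = 2.282 × 12.8714 = 29.3726

29.37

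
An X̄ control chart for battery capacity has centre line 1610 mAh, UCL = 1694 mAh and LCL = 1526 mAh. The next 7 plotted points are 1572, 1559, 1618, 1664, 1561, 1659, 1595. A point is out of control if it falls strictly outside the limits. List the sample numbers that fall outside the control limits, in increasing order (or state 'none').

none

All 7 points lie within [1526, 1694].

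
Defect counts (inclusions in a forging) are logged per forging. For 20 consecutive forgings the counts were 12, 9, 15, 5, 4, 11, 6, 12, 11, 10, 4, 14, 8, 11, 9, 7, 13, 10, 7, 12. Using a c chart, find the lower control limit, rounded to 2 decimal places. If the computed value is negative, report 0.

c̄ = (12 + 9 + 15 + 5 + 4 + 11 + 6 + 12 + 11 + 10 + 4 + 14 + 8 + 11 + 9 + 7 + 13 + 10 + 7 + 12) / 20 = 190 / 20 = 9.5000
LCL = c̄ − 3√c̄ = 9.5000 − 3 × 3.0822 = 0.2534

0.25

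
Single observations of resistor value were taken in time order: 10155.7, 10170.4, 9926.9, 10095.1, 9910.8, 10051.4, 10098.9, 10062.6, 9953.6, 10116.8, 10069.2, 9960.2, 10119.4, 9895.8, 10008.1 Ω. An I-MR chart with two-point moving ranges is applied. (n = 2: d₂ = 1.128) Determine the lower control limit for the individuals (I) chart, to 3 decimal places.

9705.503

X̄ = (10155.7 + 10170.4 + 9926.9 + 10095.1 + 9910.8 + 10051.4 + 10098.9 + 10062.6 + 9953.6 + 10116.8 + 10069.2 + 9960.2 + 10119.4 + 9895.8 + 10008.1) / 15 = 10039.6600
Moving ranges: 14.7, 243.5, 168.2, 184.3, 140.6, 47.5, 36.3, 109.0, 163.2, 47.6, 109.0, 159.2, 223.6, 112.3; M̄R̄ = 1759.0000 / 14 = 125.6429
LCL = X̄ − 3·M̄R̄/d₂ = 10039.6600 − 3 × 125.6429 / 1.128 = 9705.5035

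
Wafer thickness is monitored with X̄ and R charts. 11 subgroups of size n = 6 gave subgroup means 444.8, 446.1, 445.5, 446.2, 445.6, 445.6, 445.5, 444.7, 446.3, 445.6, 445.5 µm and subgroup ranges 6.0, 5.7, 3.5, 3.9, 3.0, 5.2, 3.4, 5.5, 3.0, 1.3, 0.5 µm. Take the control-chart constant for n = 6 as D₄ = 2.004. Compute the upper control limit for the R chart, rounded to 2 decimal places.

R̄ = (6.0 + 5.7 + 3.5 + 3.9 + 3.0 + 5.2 + 3.4 + 5.5 + 3.0 + 1.3 + 0.5) / 11 = 41.0000 / 11 = 3.7273
UCL_R = D₄·R̄ = 2.004 × 3.7273 = 7.4695

7.47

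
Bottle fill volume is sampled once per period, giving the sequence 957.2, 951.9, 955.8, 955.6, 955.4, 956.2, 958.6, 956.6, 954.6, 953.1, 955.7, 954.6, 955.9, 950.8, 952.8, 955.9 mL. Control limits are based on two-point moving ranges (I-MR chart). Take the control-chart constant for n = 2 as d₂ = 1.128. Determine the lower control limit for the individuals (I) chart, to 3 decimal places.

949.104

X̄ = (957.2 + 951.9 + 955.8 + 955.6 + 955.4 + 956.2 + 958.6 + 956.6 + 954.6 + 953.1 + 955.7 + 954.6 + 955.9 + 950.8 + 952.8 + 955.9) / 16 = 955.0438
Moving ranges: 5.3, 3.9, 0.2, 0.2, 0.8, 2.4, 2.0, 2.0, 1.5, 2.6, 1.1, 1.3, 5.1, 2.0, 3.1; M̄R̄ = 33.5000 / 15 = 2.2333
LCL = X̄ − 3·M̄R̄/d₂ = 955.0438 − 3 × 2.2333 / 1.128 = 949.1040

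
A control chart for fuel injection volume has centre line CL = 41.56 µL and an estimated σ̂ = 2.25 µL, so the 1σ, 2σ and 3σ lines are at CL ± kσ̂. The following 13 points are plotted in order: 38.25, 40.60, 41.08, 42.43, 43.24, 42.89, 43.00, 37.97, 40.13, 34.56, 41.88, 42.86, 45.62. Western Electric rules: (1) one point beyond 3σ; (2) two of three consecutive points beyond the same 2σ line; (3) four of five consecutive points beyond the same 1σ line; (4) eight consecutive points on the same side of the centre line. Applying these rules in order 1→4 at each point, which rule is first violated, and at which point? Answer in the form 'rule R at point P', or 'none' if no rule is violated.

rule 1 at point 10

Zone of each point (C = within 1σ̂, B = 1σ̂–2σ̂, A = 2σ̂–3σ̂, * = beyond 3σ̂; sign = side of CL): 1:-B, 2:-C, 3:-C, 4:+C, 5:+C, 6:+C, 7:+C, 8:-B, 9:-C, 10:-*, 11:+C, 12:+C, 13:+B
Rule 1 (one point beyond the 3σ limits) is satisfied at point 10.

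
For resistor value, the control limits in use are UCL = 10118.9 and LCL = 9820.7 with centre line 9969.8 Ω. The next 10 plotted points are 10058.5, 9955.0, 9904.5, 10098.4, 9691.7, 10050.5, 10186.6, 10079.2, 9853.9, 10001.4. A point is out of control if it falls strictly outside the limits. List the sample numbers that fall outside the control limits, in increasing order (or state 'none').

Compare each point to [9820.7, 10118.9]: sample 5 = 9691.7 < LCL; sample 7 = 10186.6 > UCL.

5, 7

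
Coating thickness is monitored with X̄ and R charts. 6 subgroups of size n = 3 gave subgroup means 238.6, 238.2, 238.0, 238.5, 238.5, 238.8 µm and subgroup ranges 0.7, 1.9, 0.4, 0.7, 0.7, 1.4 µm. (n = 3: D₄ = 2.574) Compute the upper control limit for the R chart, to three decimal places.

2.488

R̄ = (0.7 + 1.9 + 0.4 + 0.7 + 0.7 + 1.4) / 6 = 5.8000 / 6 = 0.9667
UCL_R = D₄·R̄ = 2.574 × 0.9667 = 2.4882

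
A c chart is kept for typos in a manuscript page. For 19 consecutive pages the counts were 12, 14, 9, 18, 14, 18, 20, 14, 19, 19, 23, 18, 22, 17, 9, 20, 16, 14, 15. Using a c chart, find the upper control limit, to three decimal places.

28.506

c̄ = (12 + 14 + 9 + 18 + 14 + 18 + 20 + 14 + 19 + 19 + 23 + 18 + 22 + 17 + 9 + 20 + 16 + 14 + 15) / 19 = 311 / 19 = 16.3684
UCL = c̄ + 3√c̄ = 16.3684 + 3 × √16.3684 = 16.3684 + 3 × 4.0458 = 28.5058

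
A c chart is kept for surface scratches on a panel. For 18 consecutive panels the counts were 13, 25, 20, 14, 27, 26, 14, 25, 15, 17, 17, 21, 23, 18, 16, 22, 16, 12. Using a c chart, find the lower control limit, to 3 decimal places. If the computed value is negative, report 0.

5.887

c̄ = (13 + 25 + 20 + 14 + 27 + 26 + 14 + 25 + 15 + 17 + 17 + 21 + 23 + 18 + 16 + 22 + 16 + 12) / 18 = 341 / 18 = 18.9444
LCL = c̄ − 3√c̄ = 18.9444 − 3 × 4.3525 = 5.8869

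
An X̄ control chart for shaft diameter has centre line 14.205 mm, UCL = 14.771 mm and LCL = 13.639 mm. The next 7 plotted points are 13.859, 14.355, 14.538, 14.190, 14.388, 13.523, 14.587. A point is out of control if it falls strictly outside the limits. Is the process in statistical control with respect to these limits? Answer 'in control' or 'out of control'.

out of control

Compare each point to [13.639, 14.771]: sample 6 = 13.523 < LCL.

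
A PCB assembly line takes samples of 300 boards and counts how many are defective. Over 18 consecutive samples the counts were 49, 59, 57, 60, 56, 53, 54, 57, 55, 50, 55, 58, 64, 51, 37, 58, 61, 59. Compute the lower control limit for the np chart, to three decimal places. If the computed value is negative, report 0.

35.037

p̄ = Σdᵢ / (k·n) = 993 / (18 × 300) = 0.18389
LCL = np̄ − 3·√(np̄(1−p̄)) = 55.1667 − 3 × 6.7099 = 35.0371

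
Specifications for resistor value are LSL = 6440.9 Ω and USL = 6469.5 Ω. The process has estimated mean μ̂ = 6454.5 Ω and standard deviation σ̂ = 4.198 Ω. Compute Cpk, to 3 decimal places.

Cpu = (USL − μ̂) / (3σ̂) = (6469.5 − 6454.5) / (3 × 4.198) = 1.1910; Cpl = (μ̂ − LSL) / (3σ̂) = (6454.5 − 6440.9) / (3 × 4.198) = 1.0799; Cpk = min(Cpu, Cpl) = 1.0799

1.080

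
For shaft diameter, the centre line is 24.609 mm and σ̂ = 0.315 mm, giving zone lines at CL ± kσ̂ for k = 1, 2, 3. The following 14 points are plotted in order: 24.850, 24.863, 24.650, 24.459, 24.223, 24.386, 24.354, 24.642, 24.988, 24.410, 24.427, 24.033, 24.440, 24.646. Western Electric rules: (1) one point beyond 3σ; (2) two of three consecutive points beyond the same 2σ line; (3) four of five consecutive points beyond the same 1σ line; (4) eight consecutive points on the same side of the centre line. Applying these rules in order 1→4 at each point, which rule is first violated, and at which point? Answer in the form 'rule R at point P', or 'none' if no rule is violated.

none

Zone of each point (C = within 1σ̂, B = 1σ̂–2σ̂, A = 2σ̂–3σ̂, * = beyond 3σ̂; sign = side of CL): 1:+C, 2:+C, 3:+C, 4:-C, 5:-B, 6:-C, 7:-C, 8:+C, 9:+B, 10:-C, 11:-C, 12:-B, 13:-C, 14:+C
No rule fires across all 14 points.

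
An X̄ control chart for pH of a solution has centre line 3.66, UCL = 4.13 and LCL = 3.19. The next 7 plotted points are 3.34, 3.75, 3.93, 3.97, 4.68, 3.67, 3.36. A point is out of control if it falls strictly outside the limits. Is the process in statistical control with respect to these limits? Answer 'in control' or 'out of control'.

Compare each point to [3.19, 4.13]: sample 5 = 4.68 > UCL.

out of control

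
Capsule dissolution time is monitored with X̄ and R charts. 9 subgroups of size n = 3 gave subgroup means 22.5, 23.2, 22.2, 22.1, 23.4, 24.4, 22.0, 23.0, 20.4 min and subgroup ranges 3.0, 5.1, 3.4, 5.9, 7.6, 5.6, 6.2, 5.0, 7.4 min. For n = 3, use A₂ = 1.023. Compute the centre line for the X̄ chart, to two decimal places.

22.58

X̄̄ = (22.5 + 23.2 + 22.2 + 22.1 + 23.4 + 24.4 + 22.0 + 23.0 + 20.4) / 9 = 203.2000 / 9 = 22.5778
CL = X̄̄ = 22.5778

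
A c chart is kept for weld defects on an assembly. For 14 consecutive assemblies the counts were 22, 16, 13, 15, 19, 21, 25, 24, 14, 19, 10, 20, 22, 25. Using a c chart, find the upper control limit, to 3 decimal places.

31.981

c̄ = (22 + 16 + 13 + 15 + 19 + 21 + 25 + 24 + 14 + 19 + 10 + 20 + 22 + 25) / 14 = 265 / 14 = 18.9286
UCL = c̄ + 3√c̄ = 18.9286 + 3 × √18.9286 = 18.9286 + 3 × 4.3507 = 31.9807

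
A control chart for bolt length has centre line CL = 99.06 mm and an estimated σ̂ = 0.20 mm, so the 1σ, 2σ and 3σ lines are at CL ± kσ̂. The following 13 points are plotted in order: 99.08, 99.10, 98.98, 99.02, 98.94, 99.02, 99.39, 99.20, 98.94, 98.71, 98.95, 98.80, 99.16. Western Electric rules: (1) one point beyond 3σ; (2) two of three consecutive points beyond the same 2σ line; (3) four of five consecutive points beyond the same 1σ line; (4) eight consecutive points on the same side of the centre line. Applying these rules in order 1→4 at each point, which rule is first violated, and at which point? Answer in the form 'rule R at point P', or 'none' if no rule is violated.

none

Zone of each point (C = within 1σ̂, B = 1σ̂–2σ̂, A = 2σ̂–3σ̂, * = beyond 3σ̂; sign = side of CL): 1:+C, 2:+C, 3:-C, 4:-C, 5:-C, 6:-C, 7:+B, 8:+C, 9:-C, 10:-B, 11:-C, 12:-B, 13:+C
No rule fires across all 13 points.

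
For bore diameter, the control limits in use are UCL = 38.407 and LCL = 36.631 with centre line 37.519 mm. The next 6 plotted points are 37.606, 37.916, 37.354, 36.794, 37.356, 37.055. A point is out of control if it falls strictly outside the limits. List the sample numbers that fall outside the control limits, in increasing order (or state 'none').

All 6 points lie within [36.631, 38.407].

none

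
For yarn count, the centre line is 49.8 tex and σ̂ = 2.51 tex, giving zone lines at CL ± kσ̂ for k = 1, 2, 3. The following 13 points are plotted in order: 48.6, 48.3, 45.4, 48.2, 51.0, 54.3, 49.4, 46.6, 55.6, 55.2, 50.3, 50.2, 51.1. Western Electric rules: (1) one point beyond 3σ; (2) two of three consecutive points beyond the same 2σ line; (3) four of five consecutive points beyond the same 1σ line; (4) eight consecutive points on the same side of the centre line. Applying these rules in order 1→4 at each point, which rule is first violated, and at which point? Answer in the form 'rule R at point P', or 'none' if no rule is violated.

Zone of each point (C = within 1σ̂, B = 1σ̂–2σ̂, A = 2σ̂–3σ̂, * = beyond 3σ̂; sign = side of CL): 1:-C, 2:-C, 3:-B, 4:-C, 5:+C, 6:+B, 7:-C, 8:-B, 9:+A, 10:+A, 11:+C, 12:+C, 13:+C
Rule 2 (two of three consecutive points beyond the same 2σ limit) is satisfied at point 10.

rule 2 at point 10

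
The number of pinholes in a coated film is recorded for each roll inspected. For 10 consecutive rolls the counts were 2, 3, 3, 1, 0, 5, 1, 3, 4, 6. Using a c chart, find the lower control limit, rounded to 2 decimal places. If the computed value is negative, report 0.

c̄ = (2 + 3 + 3 + 1 + 0 + 5 + 1 + 3 + 4 + 6) / 10 = 28 / 10 = 2.8000
LCL = c̄ − 3√c̄ = 2.8000 − 3 × 1.6733 = -2.2200 → 0 (cannot be negative)

0.00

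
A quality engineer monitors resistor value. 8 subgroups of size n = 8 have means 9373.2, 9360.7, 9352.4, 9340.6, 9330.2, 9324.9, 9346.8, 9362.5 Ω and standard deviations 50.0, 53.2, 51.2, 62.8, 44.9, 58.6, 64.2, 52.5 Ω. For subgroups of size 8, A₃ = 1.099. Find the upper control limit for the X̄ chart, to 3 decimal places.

9409.000

X̄̄ = (9373.2 + 9360.7 + 9352.4 + 9340.6 + 9330.2 + 9324.9 + 9346.8 + 9362.5) / 8 = 9348.9125
s̄ = (50.0 + 53.2 + 51.2 + 62.8 + 44.9 + 58.6 + 64.2 + 52.5) / 8 = 54.6750
UCL = X̄̄ + A₃·s̄ = 9348.9125 + 1.099 × 54.6750 = 9409.0003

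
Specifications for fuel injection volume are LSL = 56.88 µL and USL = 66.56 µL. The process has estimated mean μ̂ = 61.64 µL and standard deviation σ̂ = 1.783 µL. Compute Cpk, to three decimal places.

Cpu = (USL − μ̂) / (3σ̂) = (66.56 − 61.64) / (3 × 1.783) = 0.9198; Cpl = (μ̂ − LSL) / (3σ̂) = (61.64 − 56.88) / (3 × 1.783) = 0.8899; Cpk = min(Cpu, Cpl) = 0.8899

0.890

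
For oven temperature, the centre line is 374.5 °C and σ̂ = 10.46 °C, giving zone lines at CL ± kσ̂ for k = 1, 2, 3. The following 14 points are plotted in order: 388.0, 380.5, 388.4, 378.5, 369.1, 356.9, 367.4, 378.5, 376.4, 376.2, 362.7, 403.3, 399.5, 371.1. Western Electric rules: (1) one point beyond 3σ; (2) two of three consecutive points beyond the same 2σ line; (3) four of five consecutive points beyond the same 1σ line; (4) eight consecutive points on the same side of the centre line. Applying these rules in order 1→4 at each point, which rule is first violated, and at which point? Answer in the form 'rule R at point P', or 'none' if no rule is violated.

Zone of each point (C = within 1σ̂, B = 1σ̂–2σ̂, A = 2σ̂–3σ̂, * = beyond 3σ̂; sign = side of CL): 1:+B, 2:+C, 3:+B, 4:+C, 5:-C, 6:-B, 7:-C, 8:+C, 9:+C, 10:+C, 11:-B, 12:+A, 13:+A, 14:-C
Rule 2 (two of three consecutive points beyond the same 2σ limit) is satisfied at point 13.

rule 2 at point 13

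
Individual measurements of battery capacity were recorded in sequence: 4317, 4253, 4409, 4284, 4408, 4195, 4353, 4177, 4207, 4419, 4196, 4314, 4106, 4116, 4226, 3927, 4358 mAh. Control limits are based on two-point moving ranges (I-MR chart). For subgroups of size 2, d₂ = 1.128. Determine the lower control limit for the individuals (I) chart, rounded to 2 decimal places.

X̄ = (4317 + 4253 + 4409 + 4284 + 4408 + 4195 + 4353 + 4177 + 4207 + 4419 + 4196 + 4314 + 4106 + 4116 + 4226 + 3927 + 4358) / 17 = 4250.8824
Moving ranges: 64, 156, 125, 124, 213, 158, 176, 30, 212, 223, 118, 208, 10, 110, 299, 431; M̄R̄ = 2657.0000 / 16 = 166.0625
LCL = X̄ − 3·M̄R̄/d₂ = 4250.8824 − 3 × 166.0625 / 1.128 = 3809.2268

3809.23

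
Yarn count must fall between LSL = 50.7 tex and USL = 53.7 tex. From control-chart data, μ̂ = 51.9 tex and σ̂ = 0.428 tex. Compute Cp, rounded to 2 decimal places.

1.17

Cp = (USL − LSL) / (6σ̂) = (53.7 − 50.7) / (6 × 0.428) = 3.0000 / 2.5680 = 1.1682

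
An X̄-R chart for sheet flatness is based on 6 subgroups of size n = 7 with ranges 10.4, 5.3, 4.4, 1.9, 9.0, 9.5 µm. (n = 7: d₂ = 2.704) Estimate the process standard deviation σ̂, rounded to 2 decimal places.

R̄ = (10.4 + 5.3 + 4.4 + 1.9 + 9.0 + 9.5) / 6 = 6.7500
σ̂ = R̄ / d₂ = 6.7500 / 2.704 = 2.4963

2.50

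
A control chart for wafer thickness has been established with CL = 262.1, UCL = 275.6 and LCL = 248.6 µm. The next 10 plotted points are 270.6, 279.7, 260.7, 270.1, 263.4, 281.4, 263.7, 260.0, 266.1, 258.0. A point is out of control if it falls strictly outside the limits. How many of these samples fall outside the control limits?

Compare each point to [248.6, 275.6]: sample 2 = 279.7 > UCL; sample 6 = 281.4 > UCL.

2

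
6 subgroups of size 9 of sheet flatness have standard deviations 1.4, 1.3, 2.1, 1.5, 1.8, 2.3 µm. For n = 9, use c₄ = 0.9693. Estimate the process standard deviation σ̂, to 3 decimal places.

s̄ = (1.4 + 1.3 + 2.1 + 1.5 + 1.8 + 2.3) / 6 = 1.7333
σ̂ = s̄ / c₄ = 1.7333 / 0.9693 = 1.7882

1.788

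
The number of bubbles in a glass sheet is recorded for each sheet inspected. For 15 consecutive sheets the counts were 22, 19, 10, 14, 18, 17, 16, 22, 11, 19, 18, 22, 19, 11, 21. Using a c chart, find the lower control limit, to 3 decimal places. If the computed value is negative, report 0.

c̄ = (22 + 19 + 10 + 14 + 18 + 17 + 16 + 22 + 11 + 19 + 18 + 22 + 19 + 11 + 21) / 15 = 259 / 15 = 17.2667
LCL = c̄ − 3√c̄ = 17.2667 − 3 × 4.1553 = 4.8007

4.801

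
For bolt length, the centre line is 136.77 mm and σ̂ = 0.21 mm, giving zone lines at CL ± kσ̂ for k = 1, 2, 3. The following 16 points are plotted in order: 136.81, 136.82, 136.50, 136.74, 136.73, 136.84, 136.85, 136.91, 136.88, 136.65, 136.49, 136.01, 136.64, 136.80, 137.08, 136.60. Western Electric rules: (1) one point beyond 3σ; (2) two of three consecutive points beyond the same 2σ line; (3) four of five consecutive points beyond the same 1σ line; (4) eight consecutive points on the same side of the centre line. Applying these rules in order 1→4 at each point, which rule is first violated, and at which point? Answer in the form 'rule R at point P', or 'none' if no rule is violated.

rule 1 at point 12

Zone of each point (C = within 1σ̂, B = 1σ̂–2σ̂, A = 2σ̂–3σ̂, * = beyond 3σ̂; sign = side of CL): 1:+C, 2:+C, 3:-B, 4:-C, 5:-C, 6:+C, 7:+C, 8:+C, 9:+C, 10:-C, 11:-B, 12:-*, 13:-C, 14:+C, 15:+B, 16:-C
Rule 1 (one point beyond the 3σ limits) is satisfied at point 12.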